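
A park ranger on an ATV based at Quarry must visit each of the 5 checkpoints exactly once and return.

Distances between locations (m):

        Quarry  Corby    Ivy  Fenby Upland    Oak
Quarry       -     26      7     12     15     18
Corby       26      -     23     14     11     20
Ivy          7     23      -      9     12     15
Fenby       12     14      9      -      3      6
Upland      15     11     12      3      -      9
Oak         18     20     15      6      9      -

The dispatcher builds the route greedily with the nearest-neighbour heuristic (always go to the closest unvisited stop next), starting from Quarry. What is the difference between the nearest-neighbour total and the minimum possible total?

6 m longer than the optimal tour.

Quarry: Ivy=7, Fenby=12, Upland=15, Oak=18, Corby=26 ⇒ Ivy
Ivy: Fenby=9, Upland=12, Oak=15, Corby=23 ⇒ Fenby
Fenby: Upland=3, Oak=6, Corby=14 ⇒ Upland
Upland: Oak=9, Corby=11 ⇒ Oak
Oak: Corby=20 ⇒ Corby
NN route Quarry → Ivy → Fenby → Upland → Oak → Corby → Quarry costs 74.
Optimal: Quarry → Corby → Upland → Fenby → Oak → Ivy → Quarry costs 68 (by enumerating all 60 distinct tours).
Excess = 74 − 68 = 6.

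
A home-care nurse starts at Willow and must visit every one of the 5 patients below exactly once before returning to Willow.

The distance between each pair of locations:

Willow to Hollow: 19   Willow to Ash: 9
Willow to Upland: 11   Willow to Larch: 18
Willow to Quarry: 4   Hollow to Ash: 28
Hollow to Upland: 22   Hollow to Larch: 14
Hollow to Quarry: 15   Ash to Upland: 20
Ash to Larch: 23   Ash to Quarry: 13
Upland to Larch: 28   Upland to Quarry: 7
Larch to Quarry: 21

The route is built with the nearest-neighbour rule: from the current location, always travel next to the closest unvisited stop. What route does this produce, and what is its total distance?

Nearest-neighbour total = 87; route Willow → Quarry → Upland → Ash → Larch → Hollow → Willow.

From Willow: distances to unvisited — Quarry=4, Ash=9, Upland=11, Larch=18, Hollow=19. Nearest is Quarry (4).
From Quarry: distances to unvisited — Upland=7, Ash=13, Hollow=15, Larch=21. Nearest is Upland (7).
From Upland: distances to unvisited — Ash=20, Hollow=22, Larch=28. Nearest is Ash (20).
From Ash: distances to unvisited — Larch=23, Hollow=28. Nearest is Larch (23).
From Larch: distances to unvisited — Hollow=14. Nearest is Hollow (14).
Return Hollow→Willow: 19.
Total = 4 + 7 + 20 + 23 + 14 + 19 = 87.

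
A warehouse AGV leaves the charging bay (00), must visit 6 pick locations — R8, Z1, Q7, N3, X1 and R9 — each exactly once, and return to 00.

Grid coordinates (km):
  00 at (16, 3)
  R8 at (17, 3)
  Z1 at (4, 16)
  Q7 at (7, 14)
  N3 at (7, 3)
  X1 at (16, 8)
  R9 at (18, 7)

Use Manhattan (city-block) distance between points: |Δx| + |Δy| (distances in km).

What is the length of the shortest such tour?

With 6 stops there are 6!/2 = 360 distinct round trips (a route and its reverse cost the same).
00 → R8 → Z1 → Q7 → N3 → X1 → R9 → 00: 1+26+5+11+14+3+6 = 66
00 → R8 → Z1 → Q7 → N3 → R9 → X1 → 00: 1+26+5+11+15+3+5 = 66
00 → R8 → Z1 → Q7 → X1 → N3 → R9 → 00: 1+26+5+15+14+15+6 = 82
00 → R8 → Z1 → Q7 → X1 → R9 → N3 → 00: 1+26+5+15+3+15+9 = 74
00 → R8 → Z1 → Q7 → R9 → N3 → X1 → 00: 1+26+5+18+15+14+5 = 84
00 → R8 → Z1 → Q7 → R9 → X1 → N3 → 00: 1+26+5+18+3+14+9 = 76
00 → R8 → Z1 → N3 → Q7 → X1 → R9 → 00: 1+26+16+11+15+3+6 = 78
00 → R8 → Z1 → N3 → Q7 → R9 → X1 → 00: 1+26+16+11+18+3+5 = 80
… (352 more)
00 → R8 → R9 → X1 → Z1 → Q7 → N3 → 00: 1+5+3+20+5+11+9 = 54  ← best
The minimum is 54.
One optimal route: 00 → R8 → R9 → X1 → Z1 → Q7 → N3 → 00 (or its reverse).

Minimum total distance: 54 km.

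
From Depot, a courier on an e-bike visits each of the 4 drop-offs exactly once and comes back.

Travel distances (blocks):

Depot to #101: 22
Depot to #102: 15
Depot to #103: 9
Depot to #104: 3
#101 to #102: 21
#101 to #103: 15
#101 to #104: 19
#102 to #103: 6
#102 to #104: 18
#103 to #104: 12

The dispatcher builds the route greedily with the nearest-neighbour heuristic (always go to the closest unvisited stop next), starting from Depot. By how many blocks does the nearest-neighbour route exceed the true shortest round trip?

Depot: #104=3, #103=9, #102=15, #101=22 ⇒ #104
#104: #103=12, #102=18, #101=19 ⇒ #103
#103: #102=6, #101=15 ⇒ #102
#102: #101=21 ⇒ #101
NN route Depot → #104 → #103 → #102 → #101 → Depot costs 64.
Optimal: Depot → #102 → #103 → #101 → #104 → Depot costs 58 (by enumerating all 12 distinct tours).
Excess = 64 − 58 = 6.

The nearest-neighbour route is 6 blocks longer than optimal.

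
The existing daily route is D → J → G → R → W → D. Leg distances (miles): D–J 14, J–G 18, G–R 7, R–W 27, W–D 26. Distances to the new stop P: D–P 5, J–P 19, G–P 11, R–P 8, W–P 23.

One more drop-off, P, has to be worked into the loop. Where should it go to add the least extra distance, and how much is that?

Insertion cost between consecutive stops i–j is d(i,P) + d(P,j) − d(i,j):
  between D and J: 5 + 19 − 14 = 10
  between J and G: 19 + 11 − 18 = 12
  between G and R: 11 + 8 − 7 = 12
  between R and W: 8 + 23 − 27 = 4
  between W and D: 23 + 5 − 26 = 2
Cheapest insertion is between W and D, adding 2.
New total = 92 + 2 = 94.

Minimum extra distance: 2 miles, inserting P between W and D.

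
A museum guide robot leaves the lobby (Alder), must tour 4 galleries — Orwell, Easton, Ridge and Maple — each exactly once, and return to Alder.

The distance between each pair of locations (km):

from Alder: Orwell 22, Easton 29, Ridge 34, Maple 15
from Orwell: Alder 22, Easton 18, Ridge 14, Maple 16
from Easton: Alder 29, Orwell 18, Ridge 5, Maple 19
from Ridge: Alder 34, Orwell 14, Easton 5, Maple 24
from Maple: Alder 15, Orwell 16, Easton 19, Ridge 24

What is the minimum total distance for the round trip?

Shortest round trip = 75 km.

With 4 stops there are 4!/2 = 12 distinct round trips (a route and its reverse cost the same).
Alder-Orwell-Easton-Ridge-Maple-Alder: 22+18+5+24+15 = 84
Alder-Orwell-Easton-Maple-Ridge-Alder: 22+18+19+24+34 = 117
Alder-Orwell-Ridge-Easton-Maple-Alder: 22+14+5+19+15 = 75
Alder-Orwell-Ridge-Maple-Easton-Alder: 22+14+24+19+29 = 108
Alder-Orwell-Maple-Easton-Ridge-Alder: 22+16+19+5+34 = 96
Alder-Orwell-Maple-Ridge-Easton-Alder: 22+16+24+5+29 = 96
Alder-Easton-Orwell-Ridge-Maple-Alder: 29+18+14+24+15 = 100
Alder-Easton-Orwell-Maple-Ridge-Alder: 29+18+16+24+34 = 121
Alder-Easton-Ridge-Orwell-Maple-Alder: 29+5+14+16+15 = 79
Alder-Easton-Maple-Orwell-Ridge-Alder: 29+19+16+14+34 = 112
Alder-Ridge-Orwell-Easton-Maple-Alder: 34+14+18+19+15 = 100
Alder-Ridge-Easton-Orwell-Maple-Alder: 34+5+18+16+15 = 88
The minimum is 75.
One optimal route: Alder → Orwell → Ridge → Easton → Maple → Alder (or its reverse).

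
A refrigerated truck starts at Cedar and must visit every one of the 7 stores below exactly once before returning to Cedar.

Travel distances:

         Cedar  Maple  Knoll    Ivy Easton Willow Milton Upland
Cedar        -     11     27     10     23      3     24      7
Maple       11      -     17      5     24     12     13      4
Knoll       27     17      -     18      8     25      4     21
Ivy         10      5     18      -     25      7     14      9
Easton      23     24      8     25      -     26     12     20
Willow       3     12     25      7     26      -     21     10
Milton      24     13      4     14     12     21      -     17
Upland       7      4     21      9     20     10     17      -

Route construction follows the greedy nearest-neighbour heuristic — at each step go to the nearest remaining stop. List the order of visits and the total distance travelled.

Cedar → [Willow:3 / Upland:7 / Ivy:10 / Maple:11 / Easton:23 / Milton:24 / Knoll:27] → Willow (3)
Willow → [Ivy:7 / Upland:10 / Maple:12 / Milton:21 / Knoll:25 / Easton:26] → Ivy (7)
Ivy → [Maple:5 / Upland:9 / Milton:14 / Knoll:18 / Easton:25] → Maple (5)
Maple → [Upland:4 / Milton:13 / Knoll:17 / Easton:24] → Upland (4)
Upland → [Milton:17 / Easton:20 / Knoll:21] → Milton (17)
Milton → [Knoll:4 / Easton:12] → Knoll (4)
Knoll → [Easton:8] → Easton (8)
Return Easton→Cedar: 23.
Total = 3 + 7 + 5 + 4 + 17 + 4 + 8 + 23 = 71.

Total distance 71 via the nearest-neighbour route Cedar → Willow → Ivy → Maple → Upland → Milton → Knoll → Easton → Cedar.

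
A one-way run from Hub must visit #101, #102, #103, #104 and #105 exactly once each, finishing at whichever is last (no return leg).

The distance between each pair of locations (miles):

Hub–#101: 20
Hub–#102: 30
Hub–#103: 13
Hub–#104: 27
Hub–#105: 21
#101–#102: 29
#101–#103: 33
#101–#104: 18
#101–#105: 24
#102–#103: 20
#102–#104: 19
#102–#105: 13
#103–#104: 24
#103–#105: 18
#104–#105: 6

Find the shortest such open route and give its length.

There are 5! = 120 possible orderings.
Hub → #101 → #102 → #103 → #104 → #105: 20+29+20+24+6 = 99
Hub → #101 → #102 → #103 → #105 → #104: 20+29+20+18+6 = 93
Hub → #101 → #102 → #104 → #103 → #105: 20+29+19+24+18 = 110
Hub → #101 → #102 → #104 → #105 → #103: 20+29+19+6+18 = 92
Hub → #101 → #102 → #105 → #103 → #104: 20+29+13+18+24 = 104
Hub → #101 → #102 → #105 → #104 → #103: 20+29+13+6+24 = 92
Hub → #101 → #103 → #102 → #104 → #105: 20+33+20+19+6 = 98
Hub → #101 → #103 → #102 → #105 → #104: 20+33+20+13+6 = 92
Hub → #101 → #103 → #104 → #102 → #105: 20+33+24+19+13 = 109
Hub → #101 → #103 → #104 → #105 → #102: 20+33+24+6+13 = 96
Hub → #101 → #103 → #105 → #102 → #104: 20+33+18+13+19 = 103
Hub → #101 → #103 → #105 → #104 → #102: 20+33+18+6+19 = 96
Hub → #101 → #104 → #102 → #103 → #105: 20+18+19+20+18 = 95
Hub → #101 → #104 → #102 → #105 → #103: 20+18+19+13+18 = 88
… (106 more)
Hub → #103 → #102 → #105 → #104 → #101: 13+20+13+6+18 = 70  ← best
The minimum is 70.
One shortest path: Hub → #103 → #102 → #105 → #104 → #101.

Shortest open route: 70 miles.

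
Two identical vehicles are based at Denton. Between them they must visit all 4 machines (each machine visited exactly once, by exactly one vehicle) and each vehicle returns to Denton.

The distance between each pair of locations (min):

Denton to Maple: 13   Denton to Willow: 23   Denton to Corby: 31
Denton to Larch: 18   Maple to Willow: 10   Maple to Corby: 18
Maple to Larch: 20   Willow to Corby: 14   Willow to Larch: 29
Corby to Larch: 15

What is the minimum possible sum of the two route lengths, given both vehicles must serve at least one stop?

Check every non-empty split of the stops between the two vehicles; for each half take its own optimal tour:
  {Maple} + {Willow, Corby, Larch}: 26 + 70 = 96
  {Willow} + {Maple, Corby, Larch}: 46 + 64 = 110
  {Maple, Willow} + {Corby, Larch}: 46 + 64 = 110
  {Corby} + {Maple, Willow, Larch}: 62 + 70 = 132
  {Maple, Corby} + {Willow, Larch}: 62 + 70 = 132
  {Willow, Corby} + {Maple, Larch}: 68 + 51 = 119
  … (7 splits in total)
Best: vehicle 1 Denton → Maple → Denton = 26; vehicle 2 Denton → Willow → Corby → Larch → Denton = 70; combined 96.

Minimum combined distance: 96 min.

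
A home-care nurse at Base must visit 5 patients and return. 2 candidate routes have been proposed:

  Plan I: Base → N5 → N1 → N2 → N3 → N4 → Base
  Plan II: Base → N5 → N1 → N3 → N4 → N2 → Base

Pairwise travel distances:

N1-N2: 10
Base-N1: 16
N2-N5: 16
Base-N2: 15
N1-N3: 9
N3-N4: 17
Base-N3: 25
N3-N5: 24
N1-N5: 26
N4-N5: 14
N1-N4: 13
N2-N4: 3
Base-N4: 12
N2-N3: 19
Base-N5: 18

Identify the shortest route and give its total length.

Plan I: 18 + 26 + 10 + 19 + 17 + 12 = 102
Plan II: 18 + 26 + 9 + 17 + 3 + 15 = 88

Shortest is Plan II, total 88.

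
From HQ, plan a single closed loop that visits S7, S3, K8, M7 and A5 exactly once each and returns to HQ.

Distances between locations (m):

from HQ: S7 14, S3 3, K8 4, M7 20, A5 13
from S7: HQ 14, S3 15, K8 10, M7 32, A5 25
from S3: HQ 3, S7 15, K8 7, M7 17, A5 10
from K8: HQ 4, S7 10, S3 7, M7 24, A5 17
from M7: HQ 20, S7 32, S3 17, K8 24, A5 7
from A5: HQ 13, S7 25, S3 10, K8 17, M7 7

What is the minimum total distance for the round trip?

Shortest round trip = 66 m.

HQ → S7 → S3 → K8 → M7 → A5 → HQ: 14+15+7+24+7+13 = 80
HQ → S7 → S3 → K8 → A5 → M7 → HQ: 14+15+7+17+7+20 = 80
HQ → S7 → S3 → M7 → K8 → A5 → HQ: 14+15+17+24+17+13 = 100
HQ → S7 → S3 → M7 → A5 → K8 → HQ: 14+15+17+7+17+4 = 74
HQ → S7 → S3 → A5 → K8 → M7 → HQ: 14+15+10+17+24+20 = 100
HQ → S7 → S3 → A5 → M7 → K8 → HQ: 14+15+10+7+24+4 = 74
HQ → S7 → K8 → S3 → M7 → A5 → HQ: 14+10+7+17+7+13 = 68
HQ → S7 → K8 → S3 → A5 → M7 → HQ: 14+10+7+10+7+20 = 68
HQ → S7 → K8 → M7 → S3 → A5 → HQ: 14+10+24+17+10+13 = 88
HQ → S7 → K8 → M7 → A5 → S3 → HQ: 14+10+24+7+10+3 = 68
HQ → S7 → K8 → A5 → S3 → M7 → HQ: 14+10+17+10+17+20 = 88
HQ → S7 → K8 → A5 → M7 → S3 → HQ: 14+10+17+7+17+3 = 68
HQ → S7 → M7 → S3 → K8 → A5 → HQ: 14+32+17+7+17+13 = 100
HQ → S7 → M7 → S3 → A5 → K8 → HQ: 14+32+17+10+17+4 = 94
… (46 more)
HQ → S3 → M7 → A5 → S7 → K8 → HQ: 3+17+7+25+10+4 = 66  ← best
The minimum is 66.
One optimal route: HQ → S3 → M7 → A5 → S7 → K8 → HQ (or its reverse).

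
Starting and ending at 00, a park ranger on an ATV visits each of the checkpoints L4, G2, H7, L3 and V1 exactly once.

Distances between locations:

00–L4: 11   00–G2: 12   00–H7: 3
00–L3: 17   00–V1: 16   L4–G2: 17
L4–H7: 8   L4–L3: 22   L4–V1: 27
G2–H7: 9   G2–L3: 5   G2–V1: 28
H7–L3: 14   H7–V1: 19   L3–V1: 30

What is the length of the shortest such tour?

With 5 stops there are 5!/2 = 60 distinct round trips (a route and its reverse cost the same).
00→L4→G2→H7→L3→V1→00: 11+17+9+14+30+16 = 97
00→L4→G2→H7→V1→L3→00: 11+17+9+19+30+17 = 103
00→L4→G2→L3→H7→V1→00: 11+17+5+14+19+16 = 82
00→L4→G2→L3→V1→H7→00: 11+17+5+30+19+3 = 85
00→L4→G2→V1→H7→L3→00: 11+17+28+19+14+17 = 106
00→L4→G2→V1→L3→H7→00: 11+17+28+30+14+3 = 103
00→L4→H7→G2→L3→V1→00: 11+8+9+5+30+16 = 79
00→L4→H7→G2→V1→L3→00: 11+8+9+28+30+17 = 103
00→L4→H7→L3→G2→V1→00: 11+8+14+5+28+16 = 82
00→L4→H7→L3→V1→G2→00: 11+8+14+30+28+12 = 103
00→L4→H7→V1→G2→L3→00: 11+8+19+28+5+17 = 88
00→L4→H7→V1→L3→G2→00: 11+8+19+30+5+12 = 85
00→L4→L3→G2→H7→V1→00: 11+22+5+9+19+16 = 82
00→L4→L3→G2→V1→H7→00: 11+22+5+28+19+3 = 88
… (46 more)
The minimum is 79.
One optimal route: 00 → L4 → H7 → G2 → L3 → V1 → 00 (or its reverse).

79 — the shortest possible round trip.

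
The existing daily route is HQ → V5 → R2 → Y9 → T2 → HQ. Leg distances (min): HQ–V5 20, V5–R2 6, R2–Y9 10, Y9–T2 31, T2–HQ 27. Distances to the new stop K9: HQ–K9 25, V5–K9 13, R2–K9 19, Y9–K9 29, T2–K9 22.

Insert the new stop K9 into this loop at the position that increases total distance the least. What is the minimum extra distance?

Minimum extra distance: 18 min, inserting K9 between HQ and V5.

Insertion cost between consecutive stops i–j is d(i,K9) + d(K9,j) − d(i,j):
  between HQ and V5: 25 + 13 − 20 = 18
  between V5 and R2: 13 + 19 − 6 = 26
  between R2 and Y9: 19 + 29 − 10 = 38
  between Y9 and T2: 29 + 22 − 31 = 20
  between T2 and HQ: 22 + 25 − 27 = 20
Cheapest insertion is between HQ and V5, adding 18.
New total = 94 + 18 = 112.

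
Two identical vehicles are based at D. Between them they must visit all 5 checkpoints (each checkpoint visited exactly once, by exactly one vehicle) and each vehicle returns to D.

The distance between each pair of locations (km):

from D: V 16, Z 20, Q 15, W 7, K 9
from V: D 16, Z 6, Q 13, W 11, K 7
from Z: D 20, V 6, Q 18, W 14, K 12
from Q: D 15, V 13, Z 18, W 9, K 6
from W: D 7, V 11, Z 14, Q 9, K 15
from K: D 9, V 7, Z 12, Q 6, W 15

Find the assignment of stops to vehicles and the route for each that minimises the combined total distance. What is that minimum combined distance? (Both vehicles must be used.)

68 km — the smallest possible combined total.

Check every non-empty split of the stops between the two vehicles; for each half take its own optimal tour:
  {V} + {Z, Q, W, K}: 32 + 54 = 86
  {Z} + {V, Q, W, K}: 40 + 45 = 85
  {V, Z} + {Q, W, K}: 42 + 31 = 73
  {Q} + {V, Z, W, K}: 30 + 43 = 73
  {V, Q} + {Z, W, K}: 44 + 42 = 86
  {Z, Q} + {V, W, K}: 53 + 34 = 87
  … (15 splits in total)
  {W} + {V, Z, Q, K}: 14 + 54 = 68  ← best
Best: vehicle 1 D → W → D = 14; vehicle 2 D → Z → V → Q → K → D = 54; combined 68.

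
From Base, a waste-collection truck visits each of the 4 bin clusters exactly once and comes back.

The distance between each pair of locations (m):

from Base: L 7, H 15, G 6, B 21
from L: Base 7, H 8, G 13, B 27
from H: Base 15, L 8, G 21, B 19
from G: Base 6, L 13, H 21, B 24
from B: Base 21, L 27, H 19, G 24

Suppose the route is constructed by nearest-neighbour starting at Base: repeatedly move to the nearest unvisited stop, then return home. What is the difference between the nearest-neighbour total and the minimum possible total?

3 m longer than the optimal tour.

From Base: G=6, L=7, H=15, B=21 → choose G (6).
From G: L=13, H=21, B=24 → choose L (13).
From L: H=8, B=27 → choose H (8).
From H: B=19 → choose B (19).
NN route Base → G → L → H → B → Base costs 67.
Optimal: Base → L → H → B → G → Base costs 64 (by enumerating all 12 distinct tours).
Excess = 67 − 64 = 3.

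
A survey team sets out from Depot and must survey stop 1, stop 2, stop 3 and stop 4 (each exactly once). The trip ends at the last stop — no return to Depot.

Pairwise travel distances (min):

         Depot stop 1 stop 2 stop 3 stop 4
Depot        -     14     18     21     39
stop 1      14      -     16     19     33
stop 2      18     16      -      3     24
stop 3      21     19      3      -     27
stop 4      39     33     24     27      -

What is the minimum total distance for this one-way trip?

Shortest open route: 60 min.

There are 4! = 24 possible orderings.
Depot → stop 1 → stop 2 → stop 3 → stop 4: 14+16+3+27 = 60
Depot → stop 1 → stop 2 → stop 4 → stop 3: 14+16+24+27 = 81
Depot → stop 1 → stop 3 → stop 2 → stop 4: 14+19+3+24 = 60
Depot → stop 1 → stop 3 → stop 4 → stop 2: 14+19+27+24 = 84
Depot → stop 1 → stop 4 → stop 2 → stop 3: 14+33+24+3 = 74
Depot → stop 1 → stop 4 → stop 3 → stop 2: 14+33+27+3 = 77
Depot → stop 2 → stop 1 → stop 3 → stop 4: 18+16+19+27 = 80
Depot → stop 2 → stop 1 → stop 4 → stop 3: 18+16+33+27 = 94
Depot → stop 2 → stop 3 → stop 1 → stop 4: 18+3+19+33 = 73
Depot → stop 2 → stop 3 → stop 4 → stop 1: 18+3+27+33 = 81
Depot → stop 2 → stop 4 → stop 1 → stop 3: 18+24+33+19 = 94
Depot → stop 2 → stop 4 → stop 3 → stop 1: 18+24+27+19 = 88
Depot → stop 3 → stop 1 → stop 2 → stop 4: 21+19+16+24 = 80
Depot → stop 3 → stop 1 → stop 4 → stop 2: 21+19+33+24 = 97
… (10 more)
The minimum is 60.
One shortest path: Depot → stop 1 → stop 2 → stop 3 → stop 4.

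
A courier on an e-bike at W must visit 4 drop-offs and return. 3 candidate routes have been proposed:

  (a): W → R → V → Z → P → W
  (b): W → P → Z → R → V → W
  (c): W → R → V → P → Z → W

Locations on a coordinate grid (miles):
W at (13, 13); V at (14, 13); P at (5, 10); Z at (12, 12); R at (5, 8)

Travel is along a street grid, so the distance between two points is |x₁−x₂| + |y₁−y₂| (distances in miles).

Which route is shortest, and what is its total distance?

(a): 13 + 14 + 3 + 9 + 11 = 50
(b): 11 + 9 + 11 + 14 + 1 = 46
(c): 13 + 14 + 12 + 9 + 2 = 50

46 miles — (b) is the shortest.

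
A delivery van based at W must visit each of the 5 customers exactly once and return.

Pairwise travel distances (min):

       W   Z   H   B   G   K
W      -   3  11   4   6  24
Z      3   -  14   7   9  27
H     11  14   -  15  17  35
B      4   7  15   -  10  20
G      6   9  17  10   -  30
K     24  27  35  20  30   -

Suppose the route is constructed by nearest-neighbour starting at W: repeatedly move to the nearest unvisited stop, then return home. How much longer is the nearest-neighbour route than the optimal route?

W: Z=3, B=4, G=6, H=11, K=24 ⇒ Z
Z: B=7, G=9, H=14, K=27 ⇒ B
B: G=10, H=15, K=20 ⇒ G
G: H=17, K=30 ⇒ H
H: K=35 ⇒ K
NN route W → Z → B → G → H → K → W costs 96.
Optimal: W → Z → H → B → K → G → W costs 88 (by enumerating all 60 distinct tours).
Excess = 96 − 88 = 8.

The nearest-neighbour route is 8 min longer than optimal.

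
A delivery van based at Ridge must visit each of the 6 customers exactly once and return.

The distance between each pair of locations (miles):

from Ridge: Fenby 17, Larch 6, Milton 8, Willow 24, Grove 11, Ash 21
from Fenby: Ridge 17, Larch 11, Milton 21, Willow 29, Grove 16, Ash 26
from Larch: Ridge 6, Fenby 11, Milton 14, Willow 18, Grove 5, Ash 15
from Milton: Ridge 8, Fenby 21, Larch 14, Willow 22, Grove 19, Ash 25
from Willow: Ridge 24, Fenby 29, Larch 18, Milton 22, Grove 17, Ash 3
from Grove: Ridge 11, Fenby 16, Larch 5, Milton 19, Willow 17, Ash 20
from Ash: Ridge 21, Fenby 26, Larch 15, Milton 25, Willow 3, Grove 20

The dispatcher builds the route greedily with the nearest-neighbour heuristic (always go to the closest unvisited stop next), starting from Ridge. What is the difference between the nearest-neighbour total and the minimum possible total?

Excess over optimum: 8 miles.

From Ridge: Larch=6, Milton=8, Grove=11, Fenby=17, Ash=21, Willow=24 → choose Larch (6).
From Larch: Grove=5, Fenby=11, Milton=14, Ash=15, Willow=18 → choose Grove (5).
From Grove: Fenby=16, Willow=17, Milton=19, Ash=20 → choose Fenby (16).
From Fenby: Milton=21, Ash=26, Willow=29 → choose Milton (21).
From Milton: Willow=22, Ash=25 → choose Willow (22).
From Willow: Ash=3 → choose Ash (3).
NN route Ridge → Larch → Grove → Fenby → Milton → Willow → Ash → Ridge costs 94.
Optimal: Ridge → Fenby → Larch → Grove → Willow → Ash → Milton → Ridge costs 86 (by enumerating all 360 distinct tours).
Excess = 94 − 86 = 8.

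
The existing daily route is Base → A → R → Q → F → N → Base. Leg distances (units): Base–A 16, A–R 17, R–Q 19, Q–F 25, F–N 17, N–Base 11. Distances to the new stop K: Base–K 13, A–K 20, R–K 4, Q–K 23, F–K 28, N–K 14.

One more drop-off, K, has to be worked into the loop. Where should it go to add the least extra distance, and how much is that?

Insertion cost between consecutive stops i–j is d(i,K) + d(K,j) − d(i,j):
  between Base and A: 13 + 20 − 16 = 17
  between A and R: 20 + 4 − 17 = 7
  between R and Q: 4 + 23 − 19 = 8
  between Q and F: 23 + 28 − 25 = 26
  between F and N: 28 + 14 − 17 = 25
  between N and Base: 14 + 13 − 11 = 16
Cheapest insertion is between A and R, adding 7.
New total = 105 + 7 = 112.

Adding 7 by placing K on the A–R leg.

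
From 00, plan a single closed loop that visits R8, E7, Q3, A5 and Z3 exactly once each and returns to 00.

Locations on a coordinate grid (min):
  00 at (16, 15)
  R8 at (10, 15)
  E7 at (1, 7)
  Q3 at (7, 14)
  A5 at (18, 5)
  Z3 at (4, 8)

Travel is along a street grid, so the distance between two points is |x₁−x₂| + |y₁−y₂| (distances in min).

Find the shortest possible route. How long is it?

There are 60 distinct closed tours to check (reversals are equivalent).
00→R8→E7→Q3→A5→Z3→00: 6+17+13+20+17+19 = 92
00→R8→E7→Q3→Z3→A5→00: 6+17+13+9+17+12 = 74
00→R8→E7→A5→Q3→Z3→00: 6+17+19+20+9+19 = 90
00→R8→E7→A5→Z3→Q3→00: 6+17+19+17+9+10 = 78
00→R8→E7→Z3→Q3→A5→00: 6+17+4+9+20+12 = 68
00→R8→E7→Z3→A5→Q3→00: 6+17+4+17+20+10 = 74
00→R8→Q3→E7→A5→Z3→00: 6+4+13+19+17+19 = 78
00→R8→Q3→E7→Z3→A5→00: 6+4+13+4+17+12 = 56
00→R8→Q3→A5→E7→Z3→00: 6+4+20+19+4+19 = 72
00→R8→Q3→A5→Z3→E7→00: 6+4+20+17+4+23 = 74
00→R8→Q3→Z3→E7→A5→00: 6+4+9+4+19+12 = 54
00→R8→Q3→Z3→A5→E7→00: 6+4+9+17+19+23 = 78
00→R8→A5→E7→Q3→Z3→00: 6+18+19+13+9+19 = 84
00→R8→A5→E7→Z3→Q3→00: 6+18+19+4+9+10 = 66
… (46 more)
The minimum is 54.
One optimal route: 00 → R8 → Q3 → Z3 → E7 → A5 → 00 (or its reverse).

54 min — the shortest possible round trip.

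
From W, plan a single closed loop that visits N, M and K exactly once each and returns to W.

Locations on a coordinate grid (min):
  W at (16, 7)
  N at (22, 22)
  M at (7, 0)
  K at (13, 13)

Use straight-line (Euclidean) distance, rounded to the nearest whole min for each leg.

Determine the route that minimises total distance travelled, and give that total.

Shortest round trip = 54 min.

There are 3 distinct closed tours to check (reversals are equivalent).
W→N→M→K→W: 16+27+14+7 = 64
W→N→K→M→W: 16+13+14+11 = 54
W→M→N→K→W: 11+27+13+7 = 58
The minimum is 54.
One optimal route: W → N → K → M → W (or its reverse).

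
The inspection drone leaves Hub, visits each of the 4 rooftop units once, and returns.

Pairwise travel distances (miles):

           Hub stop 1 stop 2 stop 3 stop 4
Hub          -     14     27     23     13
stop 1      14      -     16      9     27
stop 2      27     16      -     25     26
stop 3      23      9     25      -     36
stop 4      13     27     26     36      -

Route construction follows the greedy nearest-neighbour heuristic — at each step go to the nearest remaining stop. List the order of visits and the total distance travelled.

Hub → [stop 4:13 / stop 1:14 / stop 3:23 / stop 2:27] → stop 4 (13)
stop 4 → [stop 2:26 / stop 1:27 / stop 3:36] → stop 2 (26)
stop 2 → [stop 1:16 / stop 3:25] → stop 1 (16)
stop 1 → [stop 3:9] → stop 3 (9)
Return stop 3→Hub: 23.
Total = 13 + 26 + 16 + 9 + 23 = 87.

Total distance 87 miles via the nearest-neighbour route Hub → stop 4 → stop 2 → stop 1 → stop 3 → Hub.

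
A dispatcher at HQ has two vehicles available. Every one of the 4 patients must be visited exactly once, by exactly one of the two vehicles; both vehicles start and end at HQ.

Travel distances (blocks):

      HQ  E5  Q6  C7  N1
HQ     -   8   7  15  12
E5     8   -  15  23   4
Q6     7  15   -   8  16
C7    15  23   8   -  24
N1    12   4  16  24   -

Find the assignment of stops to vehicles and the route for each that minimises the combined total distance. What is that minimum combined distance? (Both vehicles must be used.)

There are 2^3 − 1 = 7 ways to divide the 4 stops into two non-empty groups. For each, the best each vehicle can do is its own shortest tour through its group:
  {E5} + {Q6, C7, N1}: 16 + 51 = 67
  {Q6} + {E5, C7, N1}: 14 + 51 = 65
  {E5, Q6} + {C7, N1}: 30 + 51 = 81
  {C7} + {E5, Q6, N1}: 30 + 35 = 65
  {E5, C7} + {Q6, N1}: 46 + 35 = 81
  {Q6, C7} + {E5, N1}: 30 + 24 = 54
  … (7 splits in total)
Best: vehicle 1 HQ → Q6 → C7 → HQ = 30; vehicle 2 HQ → E5 → N1 → HQ = 24; combined 54.

54 blocks — the smallest possible combined total.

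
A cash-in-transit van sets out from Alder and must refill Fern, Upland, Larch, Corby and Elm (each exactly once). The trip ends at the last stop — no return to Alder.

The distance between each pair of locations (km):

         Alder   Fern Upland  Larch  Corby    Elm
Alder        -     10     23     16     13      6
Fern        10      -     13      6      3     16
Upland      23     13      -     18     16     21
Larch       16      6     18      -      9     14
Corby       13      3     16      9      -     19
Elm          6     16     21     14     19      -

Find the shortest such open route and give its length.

Minimum one-way distance = 45 km.

There are 5! = 120 possible orderings.
Alder → Fern → Upland → Larch → Corby → Elm: 10+13+18+9+19 = 69
Alder → Fern → Upland → Larch → Elm → Corby: 10+13+18+14+19 = 74
Alder → Fern → Upland → Corby → Larch → Elm: 10+13+16+9+14 = 62
Alder → Fern → Upland → Corby → Elm → Larch: 10+13+16+19+14 = 72
Alder → Fern → Upland → Elm → Larch → Corby: 10+13+21+14+9 = 67
Alder → Fern → Upland → Elm → Corby → Larch: 10+13+21+19+9 = 72
Alder → Fern → Larch → Upland → Corby → Elm: 10+6+18+16+19 = 69
Alder → Fern → Larch → Upland → Elm → Corby: 10+6+18+21+19 = 74
Alder → Fern → Larch → Corby → Upland → Elm: 10+6+9+16+21 = 62
Alder → Fern → Larch → Corby → Elm → Upland: 10+6+9+19+21 = 65
Alder → Fern → Larch → Elm → Upland → Corby: 10+6+14+21+16 = 67
Alder → Fern → Larch → Elm → Corby → Upland: 10+6+14+19+16 = 65
Alder → Fern → Corby → Upland → Larch → Elm: 10+3+16+18+14 = 61
Alder → Fern → Corby → Upland → Elm → Larch: 10+3+16+21+14 = 64
… (106 more)
Alder → Elm → Larch → Fern → Corby → Upland: 6+14+6+3+16 = 45  ← best
The minimum is 45.
One shortest path: Alder → Elm → Larch → Fern → Corby → Upland.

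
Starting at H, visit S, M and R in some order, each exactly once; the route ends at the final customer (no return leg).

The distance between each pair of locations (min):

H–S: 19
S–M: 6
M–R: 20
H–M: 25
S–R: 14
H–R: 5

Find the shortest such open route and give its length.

25 min — the minimum one-way total.

There are 3! = 6 possible orderings.
H - S - M - R: 19+6+20 = 45
H - S - R - M: 19+14+20 = 53
H - M - S - R: 25+6+14 = 45
H - M - R - S: 25+20+14 = 59
H - R - S - M: 5+14+6 = 25
H - R - M - S: 5+20+6 = 31
The minimum is 25.
One shortest path: H → R → S → M.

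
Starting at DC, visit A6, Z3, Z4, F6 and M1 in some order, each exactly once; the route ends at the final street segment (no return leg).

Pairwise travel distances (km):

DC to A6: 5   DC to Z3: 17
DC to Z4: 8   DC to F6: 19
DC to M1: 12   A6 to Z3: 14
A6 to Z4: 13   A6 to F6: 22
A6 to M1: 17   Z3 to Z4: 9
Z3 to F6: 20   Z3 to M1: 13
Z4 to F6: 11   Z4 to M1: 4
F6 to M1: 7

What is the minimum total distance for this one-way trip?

Shortest open route: 39 km.

There are 5! = 120 possible orderings.
DC → A6 → Z3 → Z4 → F6 → M1: 5+14+9+11+7 = 46
DC → A6 → Z3 → Z4 → M1 → F6: 5+14+9+4+7 = 39
DC → A6 → Z3 → F6 → Z4 → M1: 5+14+20+11+4 = 54
DC → A6 → Z3 → F6 → M1 → Z4: 5+14+20+7+4 = 50
DC → A6 → Z3 → M1 → Z4 → F6: 5+14+13+4+11 = 47
DC → A6 → Z3 → M1 → F6 → Z4: 5+14+13+7+11 = 50
DC → A6 → Z4 → Z3 → F6 → M1: 5+13+9+20+7 = 54
DC → A6 → Z4 → Z3 → M1 → F6: 5+13+9+13+7 = 47
DC → A6 → Z4 → F6 → Z3 → M1: 5+13+11+20+13 = 62
DC → A6 → Z4 → F6 → M1 → Z3: 5+13+11+7+13 = 49
DC → A6 → Z4 → M1 → Z3 → F6: 5+13+4+13+20 = 55
DC → A6 → Z4 → M1 → F6 → Z3: 5+13+4+7+20 = 49
DC → A6 → F6 → Z3 → Z4 → M1: 5+22+20+9+4 = 60
DC → A6 → F6 → Z3 → M1 → Z4: 5+22+20+13+4 = 64
… (106 more)
The minimum is 39.
One shortest path: DC → A6 → Z3 → Z4 → M1 → F6.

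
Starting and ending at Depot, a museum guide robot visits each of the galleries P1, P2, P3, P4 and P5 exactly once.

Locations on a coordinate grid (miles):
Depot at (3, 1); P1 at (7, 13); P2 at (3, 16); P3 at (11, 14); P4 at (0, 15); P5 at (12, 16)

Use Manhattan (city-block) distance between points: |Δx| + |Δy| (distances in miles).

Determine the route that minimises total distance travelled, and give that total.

Minimum total distance: 54 miles.

With 5 stops there are 5!/2 = 60 distinct round trips (a route and its reverse cost the same).
Depot→P1→P2→P3→P4→P5→Depot: 16+7+10+12+13+24 = 82
Depot→P1→P2→P3→P5→P4→Depot: 16+7+10+3+13+17 = 66
Depot→P1→P2→P4→P3→P5→Depot: 16+7+4+12+3+24 = 66
Depot→P1→P2→P4→P5→P3→Depot: 16+7+4+13+3+21 = 64
Depot→P1→P2→P5→P3→P4→Depot: 16+7+9+3+12+17 = 64
Depot→P1→P2→P5→P4→P3→Depot: 16+7+9+13+12+21 = 78
Depot→P1→P3→P2→P4→P5→Depot: 16+5+10+4+13+24 = 72
Depot→P1→P3→P2→P5→P4→Depot: 16+5+10+9+13+17 = 70
Depot→P1→P3→P4→P2→P5→Depot: 16+5+12+4+9+24 = 70
Depot→P1→P3→P4→P5→P2→Depot: 16+5+12+13+9+15 = 70
Depot→P1→P3→P5→P2→P4→Depot: 16+5+3+9+4+17 = 54
Depot→P1→P3→P5→P4→P2→Depot: 16+5+3+13+4+15 = 56
Depot→P1→P4→P2→P3→P5→Depot: 16+9+4+10+3+24 = 66
Depot→P1→P4→P2→P5→P3→Depot: 16+9+4+9+3+21 = 62
… (46 more)
The minimum is 54.
One optimal route: Depot → P1 → P3 → P5 → P2 → P4 → Depot (or its reverse).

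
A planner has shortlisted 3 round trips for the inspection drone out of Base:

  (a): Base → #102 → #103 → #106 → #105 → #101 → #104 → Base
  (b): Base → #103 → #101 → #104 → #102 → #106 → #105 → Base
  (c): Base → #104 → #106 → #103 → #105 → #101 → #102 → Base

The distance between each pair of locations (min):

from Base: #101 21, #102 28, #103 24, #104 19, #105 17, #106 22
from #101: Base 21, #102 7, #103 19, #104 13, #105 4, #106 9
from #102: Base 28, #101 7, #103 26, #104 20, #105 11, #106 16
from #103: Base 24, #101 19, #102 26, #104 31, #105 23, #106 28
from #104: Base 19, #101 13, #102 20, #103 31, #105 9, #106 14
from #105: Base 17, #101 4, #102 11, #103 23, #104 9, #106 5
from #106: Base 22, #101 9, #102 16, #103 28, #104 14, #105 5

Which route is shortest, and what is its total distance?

(a): 28 + 26 + 28 + 5 + 4 + 13 + 19 = 123
(b): 24 + 19 + 13 + 20 + 16 + 5 + 17 = 114
(c): 19 + 14 + 28 + 23 + 4 + 7 + 28 = 123

114 min — (b) is the shortest.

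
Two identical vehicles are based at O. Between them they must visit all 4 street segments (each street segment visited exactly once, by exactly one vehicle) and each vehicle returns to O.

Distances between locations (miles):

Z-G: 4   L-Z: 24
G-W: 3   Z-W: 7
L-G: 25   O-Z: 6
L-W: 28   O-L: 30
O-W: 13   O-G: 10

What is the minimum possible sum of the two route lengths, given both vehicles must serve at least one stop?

Minimum combined distance: 83 miles.

Check every non-empty split of the stops between the two vehicles; for each half take its own optimal tour:
  {L} + {Z, G, W}: 60 + 26 = 86
  {Z} + {L, G, W}: 12 + 71 = 83
  {L, Z} + {G, W}: 60 + 26 = 86
  {G} + {L, Z, W}: 20 + 71 = 91
  {L, G} + {Z, W}: 65 + 26 = 91
  {Z, G} + {L, W}: 20 + 71 = 91
  … (7 splits in total)
Best: vehicle 1 O → Z → O = 12; vehicle 2 O → L → G → W → O = 71; combined 83.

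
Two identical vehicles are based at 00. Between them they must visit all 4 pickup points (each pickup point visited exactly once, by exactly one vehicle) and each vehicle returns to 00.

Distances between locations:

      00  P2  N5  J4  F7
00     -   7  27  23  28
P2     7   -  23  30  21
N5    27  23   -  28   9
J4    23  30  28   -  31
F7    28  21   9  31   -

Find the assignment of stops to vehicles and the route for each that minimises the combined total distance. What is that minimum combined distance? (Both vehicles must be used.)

Minimum combined distance: 102.

Try each way of splitting the stops between the two vehicles (each non-empty) and, for each split, find the best tour for each vehicle:
  {P2} + {N5, J4, F7}: 14 + 88 = 102
  {N5} + {P2, J4, F7}: 54 + 82 = 136
  {P2, N5} + {J4, F7}: 57 + 82 = 139
  {J4} + {P2, N5, F7}: 46 + 64 = 110
  {P2, J4} + {N5, F7}: 60 + 64 = 124
  {N5, J4} + {P2, F7}: 78 + 56 = 134
  … (7 splits in total)
Best: vehicle 1 00 → P2 → 00 = 14; vehicle 2 00 → J4 → N5 → F7 → 00 = 88; combined 102.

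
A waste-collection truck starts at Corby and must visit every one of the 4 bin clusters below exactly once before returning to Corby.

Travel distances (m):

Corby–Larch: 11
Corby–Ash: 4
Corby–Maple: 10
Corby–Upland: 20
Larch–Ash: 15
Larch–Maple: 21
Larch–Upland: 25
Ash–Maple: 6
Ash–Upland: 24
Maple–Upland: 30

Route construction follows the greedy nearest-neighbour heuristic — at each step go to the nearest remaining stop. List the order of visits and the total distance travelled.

Total distance 76 m via the nearest-neighbour route Corby → Ash → Maple → Larch → Upland → Corby.

Corby → [Ash:4 / Maple:10 / Larch:11 / Upland:20] → Ash (4)
Ash → [Maple:6 / Larch:15 / Upland:24] → Maple (6)
Maple → [Larch:21 / Upland:30] → Larch (21)
Larch → [Upland:25] → Upland (25)
Return Upland→Corby: 20.
Total = 4 + 6 + 21 + 25 + 20 = 76.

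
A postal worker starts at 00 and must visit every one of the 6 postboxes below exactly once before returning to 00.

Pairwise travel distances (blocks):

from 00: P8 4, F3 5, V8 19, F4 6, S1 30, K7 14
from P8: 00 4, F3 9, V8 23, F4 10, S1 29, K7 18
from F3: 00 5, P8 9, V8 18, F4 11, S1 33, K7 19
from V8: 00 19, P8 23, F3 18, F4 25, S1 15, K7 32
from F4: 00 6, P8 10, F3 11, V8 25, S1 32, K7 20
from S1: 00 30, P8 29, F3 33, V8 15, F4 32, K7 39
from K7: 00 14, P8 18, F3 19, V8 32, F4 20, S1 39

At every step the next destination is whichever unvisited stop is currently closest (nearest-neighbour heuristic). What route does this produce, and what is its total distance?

From 00: distances to unvisited — P8=4, F3=5, F4=6, K7=14, V8=19, S1=30. Nearest is P8 (4).
From P8: distances to unvisited — F3=9, F4=10, K7=18, V8=23, S1=29. Nearest is F3 (9).
From F3: distances to unvisited — F4=11, V8=18, K7=19, S1=33. Nearest is F4 (11).
From F4: distances to unvisited — K7=20, V8=25, S1=32. Nearest is K7 (20).
From K7: distances to unvisited — V8=32, S1=39. Nearest is V8 (32).
From V8: distances to unvisited — S1=15. Nearest is S1 (15).
Return S1→00: 30.
Total = 4 + 9 + 11 + 20 + 32 + 15 + 30 = 121.

121 blocks along 00 → P8 → F3 → F4 → K7 → V8 → S1 → 00.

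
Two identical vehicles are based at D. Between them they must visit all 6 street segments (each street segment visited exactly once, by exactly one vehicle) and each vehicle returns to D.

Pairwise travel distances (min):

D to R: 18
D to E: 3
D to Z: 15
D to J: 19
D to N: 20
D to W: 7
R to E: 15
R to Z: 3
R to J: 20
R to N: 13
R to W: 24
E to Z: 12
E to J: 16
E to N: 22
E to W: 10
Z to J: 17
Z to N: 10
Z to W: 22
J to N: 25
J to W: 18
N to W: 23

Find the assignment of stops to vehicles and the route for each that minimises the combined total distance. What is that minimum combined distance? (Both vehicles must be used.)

84 min — the smallest possible combined total.

There are 2^5 − 1 = 31 ways to divide the 6 stops into two non-empty groups. For each, the best each vehicle can do is its own shortest tour through its group:
  {R} + {E, Z, J, N, W}: 36 + 75 = 111
  {E} + {R, Z, J, N, W}: 6 + 78 = 84
  {R, E} + {Z, J, N, W}: 36 + 72 = 108
  {Z} + {R, E, J, N, W}: 30 + 81 = 111
  {R, Z} + {E, J, N, W}: 36 + 74 = 110
  {E, Z} + {R, J, N, W}: 30 + 78 = 108
  … (31 splits in total)
Best: vehicle 1 D → E → D = 6; vehicle 2 D → N → R → Z → J → W → D = 78; combined 84.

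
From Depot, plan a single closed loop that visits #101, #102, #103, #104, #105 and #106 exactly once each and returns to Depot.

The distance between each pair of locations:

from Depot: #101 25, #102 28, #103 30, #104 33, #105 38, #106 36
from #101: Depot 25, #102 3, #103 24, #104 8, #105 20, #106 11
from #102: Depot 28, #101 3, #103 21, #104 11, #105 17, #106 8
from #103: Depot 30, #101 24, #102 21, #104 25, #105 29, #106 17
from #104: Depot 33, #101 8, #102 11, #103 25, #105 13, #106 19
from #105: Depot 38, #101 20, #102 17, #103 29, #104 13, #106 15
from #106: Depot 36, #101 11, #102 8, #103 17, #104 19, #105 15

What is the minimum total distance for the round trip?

Depot - #101 - #102 - #103 - #104 - #105 - #106 - Depot: 25+3+21+25+13+15+36 = 138
Depot - #101 - #102 - #103 - #104 - #106 - #105 - Depot: 25+3+21+25+19+15+38 = 146
Depot - #101 - #102 - #103 - #105 - #104 - #106 - Depot: 25+3+21+29+13+19+36 = 146
Depot - #101 - #102 - #103 - #105 - #106 - #104 - Depot: 25+3+21+29+15+19+33 = 145
Depot - #101 - #102 - #103 - #106 - #104 - #105 - Depot: 25+3+21+17+19+13+38 = 136
Depot - #101 - #102 - #103 - #106 - #105 - #104 - Depot: 25+3+21+17+15+13+33 = 127
Depot - #101 - #102 - #104 - #103 - #105 - #106 - Depot: 25+3+11+25+29+15+36 = 144
Depot - #101 - #102 - #104 - #103 - #106 - #105 - Depot: 25+3+11+25+17+15+38 = 134
… (352 more)
Depot - #101 - #102 - #104 - #105 - #106 - #103 - Depot: 25+3+11+13+15+17+30 = 114  ← best
The minimum is 114.
One optimal route: Depot → #101 → #102 → #104 → #105 → #106 → #103 → Depot (or its reverse).

Minimum total distance: 114.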